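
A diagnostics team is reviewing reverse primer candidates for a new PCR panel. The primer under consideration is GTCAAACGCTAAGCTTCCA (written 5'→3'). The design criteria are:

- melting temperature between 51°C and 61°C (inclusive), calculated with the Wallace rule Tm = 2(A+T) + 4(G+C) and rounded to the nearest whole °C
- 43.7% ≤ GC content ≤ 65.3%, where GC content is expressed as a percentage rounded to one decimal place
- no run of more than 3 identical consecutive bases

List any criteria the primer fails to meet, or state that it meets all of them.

Base counts: A=6, T=4, G=3, C=6 (length 19).
Tm: Tm = 2·10 + 4·9 = 56°C ✓
GC content: GC 9/19 = 47.4% ✓
homopolymer run: longest run = 3 ✓

Meets all criteria.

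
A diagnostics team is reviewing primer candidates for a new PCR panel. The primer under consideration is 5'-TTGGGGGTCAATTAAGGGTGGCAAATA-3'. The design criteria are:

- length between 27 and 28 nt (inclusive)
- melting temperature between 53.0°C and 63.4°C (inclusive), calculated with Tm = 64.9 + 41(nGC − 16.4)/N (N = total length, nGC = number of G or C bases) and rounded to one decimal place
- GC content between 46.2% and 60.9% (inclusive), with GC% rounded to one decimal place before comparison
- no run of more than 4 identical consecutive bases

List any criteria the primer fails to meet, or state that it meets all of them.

Base counts: A=8, T=7, G=10, C=2 (length 27).
length: length 27 ✓
Tm: Tm = 64.9 + 41·(12 − 16.4)/27 = 58.2°C ✓
GC content: GC 12/27 = 44.4%, outside 46.2–60.9% ✗
homopolymer run: longest run = 5, exceeds 4 ✗

Fails: GC content, homopolymer run.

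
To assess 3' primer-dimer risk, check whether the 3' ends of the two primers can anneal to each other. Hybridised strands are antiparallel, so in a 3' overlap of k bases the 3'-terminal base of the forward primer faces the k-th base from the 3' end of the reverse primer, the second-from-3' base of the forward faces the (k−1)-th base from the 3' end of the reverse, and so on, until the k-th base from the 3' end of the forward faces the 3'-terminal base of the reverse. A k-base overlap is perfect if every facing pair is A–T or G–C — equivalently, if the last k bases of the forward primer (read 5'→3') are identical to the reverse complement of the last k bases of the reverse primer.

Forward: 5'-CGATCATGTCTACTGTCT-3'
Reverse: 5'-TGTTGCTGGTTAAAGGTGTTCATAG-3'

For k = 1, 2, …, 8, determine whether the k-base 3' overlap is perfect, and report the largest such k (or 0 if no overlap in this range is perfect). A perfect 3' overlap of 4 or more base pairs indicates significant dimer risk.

Longest perfect overlap: 2 complementary base pairs; below the dimer-risk threshold (threshold 4).

Last 8 bases (5'→3') — forward …TACTGTCT, reverse …GTTCATAG.
Reverse complement of the reverse primer's last 8 bases: CTATGAAC; its first k bases are the reverse complement of the reverse primer's last k bases, so a perfect k-base overlap needs the forward primer's last k bases to equal them.
Comparing (forward last k vs required): k=1: T vs C ✗; k=2: CT vs CT ✓; k=3: TCT vs CTA ✗; k=4: GTCT vs CTAT ✗; k=5: TGTCT vs CTATG ✗; k=6: CTGTCT vs CTATGA ✗; k=7: ACTGTCT vs CTATGAA ✗; k=8: TACTGTCT vs CTATGAAC ✗.
Only k = 2 is perfect, so the longest perfect 3' overlap is 2.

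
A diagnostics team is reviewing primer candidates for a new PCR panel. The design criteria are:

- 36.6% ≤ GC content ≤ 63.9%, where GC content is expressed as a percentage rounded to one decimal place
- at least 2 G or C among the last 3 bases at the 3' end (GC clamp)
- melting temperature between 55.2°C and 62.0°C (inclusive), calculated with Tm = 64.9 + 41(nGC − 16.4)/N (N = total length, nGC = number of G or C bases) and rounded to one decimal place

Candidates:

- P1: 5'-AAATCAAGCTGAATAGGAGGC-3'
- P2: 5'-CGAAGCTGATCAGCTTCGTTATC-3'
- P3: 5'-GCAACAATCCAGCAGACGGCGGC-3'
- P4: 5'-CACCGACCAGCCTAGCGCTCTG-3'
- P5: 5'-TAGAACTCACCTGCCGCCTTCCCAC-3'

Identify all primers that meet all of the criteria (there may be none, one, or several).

None of the candidates satisfy all criteria.

P1 (21 nt, A=9 T=3 G=6 C=3): GC 9/21 = 42.9% ✓; 3' end GGC has 3 G/C ✓; Tm = 64.9 + 41·(9 − 16.4)/21 = 50.5°C, outside 55.2–62.0°C ✗ — fails.
P2 (23 nt, A=5 T=7 G=5 C=6): GC 11/23 = 47.8% ✓; 3' end ATC has 1 G/C, need ≥2 ✗; Tm = 64.9 + 41·(11 − 16.4)/23 = 55.3°C ✓ — fails.
P3 (23 nt, A=7 T=1 G=7 C=8): GC 15/23 = 65.2%, outside 36.6–63.9% ✗; 3' end GGC has 3 G/C ✓; Tm = 64.9 + 41·(15 − 16.4)/23 = 62.4°C, outside 55.2–62.0°C ✗ — fails.
P4 (22 nt, A=4 T=3 G=5 C=10): GC 15/22 = 68.2%, outside 36.6–63.9% ✗; 3' end CTG has 2 G/C ✓; Tm = 64.9 + 41·(15 − 16.4)/22 = 62.3°C, outside 55.2–62.0°C ✗ — fails.
P5 (25 nt, A=5 T=5 G=3 C=12): GC 15/25 = 60.0% ✓; 3' end CAC has 2 G/C ✓; Tm = 64.9 + 41·(15 − 16.4)/25 = 62.6°C, outside 55.2–62.0°C ✗ — fails.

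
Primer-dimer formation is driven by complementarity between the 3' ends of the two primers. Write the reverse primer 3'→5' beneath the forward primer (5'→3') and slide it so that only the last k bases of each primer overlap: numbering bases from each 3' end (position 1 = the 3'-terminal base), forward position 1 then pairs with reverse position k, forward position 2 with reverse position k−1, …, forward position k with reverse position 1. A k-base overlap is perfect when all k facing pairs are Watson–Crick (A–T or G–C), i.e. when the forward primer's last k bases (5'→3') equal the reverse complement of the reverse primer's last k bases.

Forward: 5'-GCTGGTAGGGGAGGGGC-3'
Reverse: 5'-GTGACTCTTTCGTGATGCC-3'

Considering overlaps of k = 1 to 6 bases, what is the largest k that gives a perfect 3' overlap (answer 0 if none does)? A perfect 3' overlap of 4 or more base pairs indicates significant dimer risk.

Last 6 bases (5'→3') — forward …AGGGGC, reverse …GATGCC.
Reverse complement of the reverse primer's last 6 bases: GGCATC; its first k bases are the reverse complement of the reverse primer's last k bases, so a perfect k-base overlap needs the forward primer's last k bases to equal them.
Comparing (forward last k vs required): k=1: C vs G ✗; k=2: GC vs GG ✗; k=3: GGC vs GGC ✓; k=4: GGGC vs GGCA ✗; k=5: GGGGC vs GGCAT ✗; k=6: AGGGGC vs GGCATC ✗.
Only k = 3 is perfect, so the longest perfect 3' overlap is 3.

Longest perfect overlap: 3 complementary base pairs; below the dimer-risk threshold (threshold 4).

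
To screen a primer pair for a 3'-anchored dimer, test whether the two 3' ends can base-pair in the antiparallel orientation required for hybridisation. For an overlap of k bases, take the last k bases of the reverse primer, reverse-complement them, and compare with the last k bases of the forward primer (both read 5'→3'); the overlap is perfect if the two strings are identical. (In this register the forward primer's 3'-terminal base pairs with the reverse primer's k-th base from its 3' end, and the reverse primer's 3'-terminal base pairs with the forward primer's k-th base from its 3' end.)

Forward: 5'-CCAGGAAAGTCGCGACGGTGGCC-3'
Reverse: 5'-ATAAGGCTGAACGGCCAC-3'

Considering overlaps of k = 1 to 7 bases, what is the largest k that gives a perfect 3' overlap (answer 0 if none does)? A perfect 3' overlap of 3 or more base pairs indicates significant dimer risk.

Longest perfect overlap: 6 complementary base pairs; significant dimer risk (threshold 3).

Last 7 bases (5'→3') — forward …GGTGGCC, reverse …CGGCCAC.
Reverse complement of the reverse primer's last 7 bases: GTGGCCG; its first k bases are the reverse complement of the reverse primer's last k bases, so a perfect k-base overlap needs the forward primer's last k bases to equal them.
Comparing (forward last k vs required): k=1: C vs G ✗; k=2: CC vs GT ✗; k=3: GCC vs GTG ✗; k=4: GGCC vs GTGG ✗; k=5: TGGCC vs GTGGC ✗; k=6: GTGGCC vs GTGGCC ✓; k=7: GGTGGCC vs GTGGCCG ✗.
Only k = 6 is perfect, so the longest perfect 3' overlap is 6.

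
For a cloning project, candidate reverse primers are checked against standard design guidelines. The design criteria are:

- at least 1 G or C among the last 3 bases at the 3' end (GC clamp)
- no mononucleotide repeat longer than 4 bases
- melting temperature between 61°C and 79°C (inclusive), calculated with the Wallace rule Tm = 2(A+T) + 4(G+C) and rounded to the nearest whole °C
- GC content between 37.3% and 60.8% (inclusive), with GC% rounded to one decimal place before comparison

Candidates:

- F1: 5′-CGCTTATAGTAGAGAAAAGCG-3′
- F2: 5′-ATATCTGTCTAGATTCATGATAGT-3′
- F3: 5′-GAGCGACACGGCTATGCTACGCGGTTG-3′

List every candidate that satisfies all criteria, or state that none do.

None of the candidates satisfy all criteria.

F1 (21 nt, A=8 T=4 G=6 C=3): 3' end GCG has 3 G/C ✓; longest run = 4 ✓; Tm = 2·12 + 4·9 = 60°C, outside 61–79°C ✗; GC 9/21 = 42.9% ✓ — fails.
F2 (24 nt, A=7 T=10 G=4 C=3): 3' end AGT has 1 G/C ✓; longest run = 2 ✓; Tm = 2·17 + 4·7 = 62°C ✓; GC 7/24 = 29.2%, outside 37.3–60.8% ✗ — fails.
F3 (27 nt, A=5 T=5 G=10 C=7): 3' end TTG has 1 G/C ✓; longest run = 2 ✓; Tm = 2·10 + 4·17 = 88°C, outside 61–79°C ✗; GC 17/27 = 63.0%, outside 37.3–60.8% ✗ — fails.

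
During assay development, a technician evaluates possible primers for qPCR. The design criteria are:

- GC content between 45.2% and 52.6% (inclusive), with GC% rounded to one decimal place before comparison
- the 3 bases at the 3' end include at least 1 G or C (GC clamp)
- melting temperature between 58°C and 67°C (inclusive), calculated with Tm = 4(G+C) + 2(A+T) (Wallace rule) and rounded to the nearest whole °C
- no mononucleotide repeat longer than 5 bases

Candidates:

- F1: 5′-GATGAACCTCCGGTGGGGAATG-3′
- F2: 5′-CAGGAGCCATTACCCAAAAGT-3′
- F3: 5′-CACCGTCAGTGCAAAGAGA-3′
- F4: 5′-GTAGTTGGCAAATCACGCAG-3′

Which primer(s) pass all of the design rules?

F2, F3 and F4.

F1 (22 nt, A=5 T=4 G=9 C=4): GC 13/22 = 59.1%, outside 45.2–52.6% ✗; 3' end ATG has 1 G/C ✓; Tm = 2·9 + 4·13 = 70°C, outside 58–67°C ✗; longest run = 4 ✓ — fails.
F2 (21 nt, A=8 T=3 G=4 C=6): GC 10/21 = 47.6% ✓; 3' end AGT has 1 G/C ✓; Tm = 2·11 + 4·10 = 62°C ✓; longest run = 4 ✓ — passes.
F3 (19 nt, A=7 T=2 G=5 C=5): GC 10/19 = 52.6% ✓; 3' end AGA has 1 G/C ✓; Tm = 2·9 + 4·10 = 58°C ✓; longest run = 3 ✓ — passes.
F4 (20 nt, A=6 T=4 G=6 C=4): GC 10/20 = 50.0% ✓; 3' end CAG has 2 G/C ✓; Tm = 2·10 + 4·10 = 60°C ✓; longest run = 3 ✓ — passes.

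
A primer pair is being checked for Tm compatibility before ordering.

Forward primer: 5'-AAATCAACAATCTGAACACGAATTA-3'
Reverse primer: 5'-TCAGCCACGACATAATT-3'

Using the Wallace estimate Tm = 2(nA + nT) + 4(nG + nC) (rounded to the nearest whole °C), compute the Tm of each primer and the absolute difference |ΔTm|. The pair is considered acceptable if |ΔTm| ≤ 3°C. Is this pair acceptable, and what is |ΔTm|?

|ΔTm| = 16°C; the pair is not acceptable.

Forward: A=13 T=5 G=2 C=5 → Tm = 2·18 + 4·7 = 64°C.
Reverse: A=6 T=4 G=2 C=5 → Tm = 2·10 + 4·7 = 48°C.
|ΔTm| = |64 − 48| = 16°C, > 3°C.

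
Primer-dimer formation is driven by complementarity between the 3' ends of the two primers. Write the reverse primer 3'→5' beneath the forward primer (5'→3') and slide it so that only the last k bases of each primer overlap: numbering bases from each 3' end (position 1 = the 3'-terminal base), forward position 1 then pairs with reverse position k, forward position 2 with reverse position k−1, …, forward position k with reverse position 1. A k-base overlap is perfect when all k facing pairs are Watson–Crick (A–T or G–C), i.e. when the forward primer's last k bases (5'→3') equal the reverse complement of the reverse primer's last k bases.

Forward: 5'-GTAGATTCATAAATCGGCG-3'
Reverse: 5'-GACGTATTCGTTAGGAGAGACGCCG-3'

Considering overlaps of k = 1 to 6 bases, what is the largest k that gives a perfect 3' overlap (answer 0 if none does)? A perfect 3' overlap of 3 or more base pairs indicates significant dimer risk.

Last 6 bases (5'→3') — forward …TCGGCG, reverse …ACGCCG.
Reverse complement of the reverse primer's last 6 bases: CGGCGT; its first k bases are the reverse complement of the reverse primer's last k bases, so a perfect k-base overlap needs the forward primer's last k bases to equal them.
Comparing (forward last k vs required): k=1: G vs C ✗; k=2: CG vs CG ✓; k=3: GCG vs CGG ✗; k=4: GGCG vs CGGC ✗; k=5: CGGCG vs CGGCG ✓; k=6: TCGGCG vs CGGCGT ✗.
Perfect overlaps at k = 2, 5; the largest is 5.

Longest perfect overlap: 5 complementary base pairs; significant dimer risk (threshold 3).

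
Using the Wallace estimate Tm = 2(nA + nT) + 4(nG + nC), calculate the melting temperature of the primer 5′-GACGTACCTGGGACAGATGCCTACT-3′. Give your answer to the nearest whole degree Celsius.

78°C

Base counts: A=6, T=5, G=7, C=7 (length 25).
Tm = 2·(6+5) + 4·(7+7) = 2·11 + 4·14 = 22 + 56 = 78°C.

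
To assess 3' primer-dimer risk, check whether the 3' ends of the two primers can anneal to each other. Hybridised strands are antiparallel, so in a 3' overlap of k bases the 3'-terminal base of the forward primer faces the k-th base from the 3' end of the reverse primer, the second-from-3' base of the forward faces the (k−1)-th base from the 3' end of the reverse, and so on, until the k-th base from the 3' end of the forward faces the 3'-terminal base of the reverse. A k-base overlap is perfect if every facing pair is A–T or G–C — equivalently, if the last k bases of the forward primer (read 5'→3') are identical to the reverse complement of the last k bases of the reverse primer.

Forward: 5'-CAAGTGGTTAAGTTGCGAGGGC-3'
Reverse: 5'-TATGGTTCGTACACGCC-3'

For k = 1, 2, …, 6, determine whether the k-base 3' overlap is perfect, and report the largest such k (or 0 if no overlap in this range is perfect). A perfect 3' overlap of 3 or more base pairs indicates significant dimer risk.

Last 6 bases (5'→3') — forward …GAGGGC, reverse …CACGCC.
Reverse complement of the reverse primer's last 6 bases: GGCGTG; its first k bases are the reverse complement of the reverse primer's last k bases, so a perfect k-base overlap needs the forward primer's last k bases to equal them.
Comparing (forward last k vs required): k=1: C vs G ✗; k=2: GC vs GG ✗; k=3: GGC vs GGC ✓; k=4: GGGC vs GGCG ✗; k=5: AGGGC vs GGCGT ✗; k=6: GAGGGC vs GGCGTG ✗.
Only k = 3 is perfect, so the longest perfect 3' overlap is 3.

Longest perfect overlap: 3 complementary base pairs; significant dimer risk (threshold 3).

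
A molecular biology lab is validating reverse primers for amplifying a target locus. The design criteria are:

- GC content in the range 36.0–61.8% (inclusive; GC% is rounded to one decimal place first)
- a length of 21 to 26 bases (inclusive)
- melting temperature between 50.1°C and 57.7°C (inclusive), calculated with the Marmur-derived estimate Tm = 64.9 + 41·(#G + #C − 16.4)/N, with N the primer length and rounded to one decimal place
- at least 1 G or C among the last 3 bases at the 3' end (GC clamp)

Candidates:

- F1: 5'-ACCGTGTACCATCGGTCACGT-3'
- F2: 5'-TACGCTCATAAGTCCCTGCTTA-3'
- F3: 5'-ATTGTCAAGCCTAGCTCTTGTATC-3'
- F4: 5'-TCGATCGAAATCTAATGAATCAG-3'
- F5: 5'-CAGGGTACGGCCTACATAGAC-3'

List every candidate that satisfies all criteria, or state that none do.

F1 (21 nt, A=4 T=5 G=5 C=7): GC 12/21 = 57.1% ✓; length 21 ✓; Tm = 64.9 + 41·(12 − 16.4)/21 = 56.3°C ✓; 3' end CGT has 2 G/C ✓ — passes.
F2 (22 nt, A=5 T=7 G=3 C=7): GC 10/22 = 45.5% ✓; length 22 ✓; Tm = 64.9 + 41·(10 − 16.4)/22 = 53.0°C ✓; 3' end TTA has 0 G/C, need ≥1 ✗ — fails.
F3 (24 nt, A=5 T=9 G=4 C=6): GC 10/24 = 41.7% ✓; length 24 ✓; Tm = 64.9 + 41·(10 − 16.4)/24 = 54.0°C ✓; 3' end ATC has 1 G/C ✓ — passes.
F4 (23 nt, A=9 T=6 G=4 C=4): GC 8/23 = 34.8%, outside 36.0–61.8% ✗; length 23 ✓; Tm = 64.9 + 41·(8 − 16.4)/23 = 49.9°C, outside 50.1–57.7°C ✗; 3' end CAG has 2 G/C ✓ — fails.
F5 (21 nt, A=6 T=3 G=6 C=6): GC 12/21 = 57.1% ✓; length 21 ✓; Tm = 64.9 + 41·(12 − 16.4)/21 = 56.3°C ✓; 3' end GAC has 2 G/C ✓ — passes.

F1, F3 and F5.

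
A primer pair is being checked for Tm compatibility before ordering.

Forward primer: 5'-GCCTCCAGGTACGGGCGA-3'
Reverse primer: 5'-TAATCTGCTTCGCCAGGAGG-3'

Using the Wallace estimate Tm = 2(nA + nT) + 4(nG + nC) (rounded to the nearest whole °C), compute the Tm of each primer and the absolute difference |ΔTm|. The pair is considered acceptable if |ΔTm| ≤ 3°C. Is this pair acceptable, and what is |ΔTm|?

Forward: A=3 T=2 G=7 C=6 → Tm = 2·5 + 4·13 = 62°C.
Reverse: A=4 T=5 G=6 C=5 → Tm = 2·9 + 4·11 = 62°C.
|ΔTm| = |62 − 62| = 0°C, ≤ 3°C.

|ΔTm| = 0°C; the pair is acceptable.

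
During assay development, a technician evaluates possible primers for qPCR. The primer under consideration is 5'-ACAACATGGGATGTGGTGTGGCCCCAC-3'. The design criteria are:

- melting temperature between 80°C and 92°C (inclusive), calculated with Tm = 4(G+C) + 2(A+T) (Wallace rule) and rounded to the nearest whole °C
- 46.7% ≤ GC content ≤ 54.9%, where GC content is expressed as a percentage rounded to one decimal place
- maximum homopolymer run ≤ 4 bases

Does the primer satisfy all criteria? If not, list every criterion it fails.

Fails: GC content.

Base counts: A=6, T=5, G=9, C=7 (length 27).
Tm: Tm = 2·11 + 4·16 = 86°C ✓
GC content: GC 16/27 = 59.3%, outside 46.7–54.9% ✗
homopolymer run: longest run = 4 ✓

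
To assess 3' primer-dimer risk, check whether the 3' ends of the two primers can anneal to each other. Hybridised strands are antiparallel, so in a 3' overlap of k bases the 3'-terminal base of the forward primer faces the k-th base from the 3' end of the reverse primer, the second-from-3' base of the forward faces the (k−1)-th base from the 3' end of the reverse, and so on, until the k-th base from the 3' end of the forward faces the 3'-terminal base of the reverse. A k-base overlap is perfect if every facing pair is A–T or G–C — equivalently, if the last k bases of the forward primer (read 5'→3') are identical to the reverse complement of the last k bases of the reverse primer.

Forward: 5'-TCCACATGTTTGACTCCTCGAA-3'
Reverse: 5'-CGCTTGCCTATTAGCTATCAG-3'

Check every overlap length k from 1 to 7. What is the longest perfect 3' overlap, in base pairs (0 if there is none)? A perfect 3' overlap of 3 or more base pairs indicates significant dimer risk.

Longest perfect overlap: 0 complementary base pairs; below the dimer-risk threshold (threshold 3).

Last 7 bases (5'→3') — forward …CCTCGAA, reverse …CTATCAG.
Reverse complement of the reverse primer's last 7 bases: CTGATAG; its first k bases are the reverse complement of the reverse primer's last k bases, so a perfect k-base overlap needs the forward primer's last k bases to equal them.
Comparing (forward last k vs required): k=1: A vs C ✗; k=2: AA vs CT ✗; k=3: GAA vs CTG ✗; k=4: CGAA vs CTGA ✗; k=5: TCGAA vs CTGAT ✗; k=6: CTCGAA vs CTGATA ✗; k=7: CCTCGAA vs CTGATAG ✗.
No overlap length from 1 to 7 is perfect, so the longest perfect 3' overlap is 0.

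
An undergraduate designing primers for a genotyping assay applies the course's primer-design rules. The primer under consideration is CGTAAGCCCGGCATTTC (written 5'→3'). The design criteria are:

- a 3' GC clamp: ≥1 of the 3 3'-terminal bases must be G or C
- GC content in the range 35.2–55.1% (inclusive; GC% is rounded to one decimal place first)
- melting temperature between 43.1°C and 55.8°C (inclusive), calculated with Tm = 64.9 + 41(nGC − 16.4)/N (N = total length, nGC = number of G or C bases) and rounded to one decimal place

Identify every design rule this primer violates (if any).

Fails: GC content.

Base counts: A=3, T=4, G=4, C=6 (length 17).
GC clamp: 3' end TTC has 1 G/C ✓
GC content: GC 10/17 = 58.8%, outside 35.2–55.1% ✗
Tm: Tm = 64.9 + 41·(10 − 16.4)/17 = 49.5°C ✓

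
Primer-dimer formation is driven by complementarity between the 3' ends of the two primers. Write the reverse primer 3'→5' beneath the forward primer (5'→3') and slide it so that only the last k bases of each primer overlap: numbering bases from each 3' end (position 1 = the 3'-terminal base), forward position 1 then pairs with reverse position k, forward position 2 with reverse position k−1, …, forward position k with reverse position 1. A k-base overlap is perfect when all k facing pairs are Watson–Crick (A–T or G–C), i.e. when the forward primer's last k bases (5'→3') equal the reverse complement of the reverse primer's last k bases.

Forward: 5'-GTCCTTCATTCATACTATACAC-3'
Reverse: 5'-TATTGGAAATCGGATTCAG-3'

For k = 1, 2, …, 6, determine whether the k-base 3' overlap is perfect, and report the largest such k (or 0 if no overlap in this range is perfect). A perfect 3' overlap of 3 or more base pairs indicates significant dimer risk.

Longest perfect overlap: 1 complementary base pair; below the dimer-risk threshold (threshold 3).

Last 6 bases (5'→3') — forward …ATACAC, reverse …ATTCAG.
Reverse complement of the reverse primer's last 6 bases: CTGAAT; its first k bases are the reverse complement of the reverse primer's last k bases, so a perfect k-base overlap needs the forward primer's last k bases to equal them.
Comparing (forward last k vs required): k=1: C vs C ✓; k=2: AC vs CT ✗; k=3: CAC vs CTG ✗; k=4: ACAC vs CTGA ✗; k=5: TACAC vs CTGAA ✗; k=6: ATACAC vs CTGAAT ✗.
Only k = 1 is perfect, so the longest perfect 3' overlap is 1.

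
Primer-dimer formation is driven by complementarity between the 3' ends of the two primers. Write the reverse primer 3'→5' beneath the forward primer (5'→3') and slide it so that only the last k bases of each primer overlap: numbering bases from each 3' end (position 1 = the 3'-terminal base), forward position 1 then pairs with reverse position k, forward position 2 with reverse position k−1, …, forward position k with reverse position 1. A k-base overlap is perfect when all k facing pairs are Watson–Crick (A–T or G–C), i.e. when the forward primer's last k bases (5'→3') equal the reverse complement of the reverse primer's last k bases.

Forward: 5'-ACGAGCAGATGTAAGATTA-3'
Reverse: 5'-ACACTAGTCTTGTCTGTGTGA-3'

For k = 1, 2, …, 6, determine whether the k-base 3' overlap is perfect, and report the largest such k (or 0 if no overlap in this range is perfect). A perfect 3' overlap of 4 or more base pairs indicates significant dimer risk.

Longest perfect overlap: 0 complementary base pairs; below the dimer-risk threshold (threshold 4).

Last 6 bases (5'→3') — forward …AGATTA, reverse …GTGTGA.
Reverse complement of the reverse primer's last 6 bases: TCACAC; its first k bases are the reverse complement of the reverse primer's last k bases, so a perfect k-base overlap needs the forward primer's last k bases to equal them.
Comparing (forward last k vs required): k=1: A vs T ✗; k=2: TA vs TC ✗; k=3: TTA vs TCA ✗; k=4: ATTA vs TCAC ✗; k=5: GATTA vs TCACA ✗; k=6: AGATTA vs TCACAC ✗.
No overlap length from 1 to 6 is perfect, so the longest perfect 3' overlap is 0.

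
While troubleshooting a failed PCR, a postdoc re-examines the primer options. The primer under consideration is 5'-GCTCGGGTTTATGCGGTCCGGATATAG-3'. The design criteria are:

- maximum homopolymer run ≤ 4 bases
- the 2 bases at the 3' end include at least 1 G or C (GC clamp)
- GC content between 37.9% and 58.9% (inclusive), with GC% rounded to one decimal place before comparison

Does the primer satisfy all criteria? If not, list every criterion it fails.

Meets all criteria.

Base counts: A=4, T=8, G=10, C=5 (length 27).
homopolymer run: longest run = 3 ✓
GC clamp: 3' end AG has 1 G/C ✓
GC content: GC 15/27 = 55.6% ✓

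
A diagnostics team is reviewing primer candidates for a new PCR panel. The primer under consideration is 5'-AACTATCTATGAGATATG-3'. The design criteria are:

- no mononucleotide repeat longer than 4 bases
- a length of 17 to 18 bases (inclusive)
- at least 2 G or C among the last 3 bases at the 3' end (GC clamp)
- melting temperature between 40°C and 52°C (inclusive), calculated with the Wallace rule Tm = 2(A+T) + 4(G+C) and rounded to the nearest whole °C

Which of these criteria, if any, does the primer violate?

Fails: GC clamp.

Base counts: A=7, T=6, G=3, C=2 (length 18).
homopolymer run: longest run = 2 ✓
length: length 18 ✓
GC clamp: 3' end ATG has 1 G/C, need ≥2 ✗
Tm: Tm = 2·13 + 4·5 = 46°C ✓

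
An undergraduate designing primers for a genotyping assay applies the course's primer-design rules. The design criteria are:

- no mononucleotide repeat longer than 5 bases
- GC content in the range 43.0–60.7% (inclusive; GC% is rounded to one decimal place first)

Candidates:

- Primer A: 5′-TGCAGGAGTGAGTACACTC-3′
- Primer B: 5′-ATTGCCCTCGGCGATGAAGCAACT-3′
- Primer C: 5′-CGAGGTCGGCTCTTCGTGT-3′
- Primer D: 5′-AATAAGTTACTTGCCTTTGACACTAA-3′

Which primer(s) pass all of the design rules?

Primer A (19 nt, A=5 T=4 G=6 C=4): longest run = 2 ✓; GC 10/19 = 52.6% ✓ — passes.
Primer B (24 nt, A=6 T=5 G=6 C=7): longest run = 3 ✓; GC 13/24 = 54.2% ✓ — passes.
Primer C (19 nt, A=1 T=6 G=7 C=5): longest run = 2 ✓; GC 12/19 = 63.2%, outside 43.0–60.7% ✗ — fails.
Primer D (26 nt, A=9 T=9 G=3 C=5): longest run = 3 ✓; GC 8/26 = 30.8%, outside 43.0–60.7% ✗ — fails.

Primer A and Primer B.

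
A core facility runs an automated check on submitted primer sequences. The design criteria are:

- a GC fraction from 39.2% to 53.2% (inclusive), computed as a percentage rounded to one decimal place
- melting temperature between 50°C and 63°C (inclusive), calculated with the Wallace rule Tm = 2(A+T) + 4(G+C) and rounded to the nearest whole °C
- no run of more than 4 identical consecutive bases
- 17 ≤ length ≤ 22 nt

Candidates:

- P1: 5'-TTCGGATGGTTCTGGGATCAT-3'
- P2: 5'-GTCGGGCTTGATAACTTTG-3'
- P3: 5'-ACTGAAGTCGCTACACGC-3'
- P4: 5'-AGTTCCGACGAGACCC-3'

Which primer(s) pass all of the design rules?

P1 (21 nt, A=3 T=8 G=7 C=3): GC 10/21 = 47.6% ✓; Tm = 2·11 + 4·10 = 62°C ✓; longest run = 3 ✓; length 21 ✓ — passes.
P2 (19 nt, A=3 T=7 G=6 C=3): GC 9/19 = 47.4% ✓; Tm = 2·10 + 4·9 = 56°C ✓; longest run = 3 ✓; length 19 ✓ — passes.
P3 (18 nt, A=5 T=3 G=4 C=6): GC 10/18 = 55.6%, outside 39.2–53.2% ✗; Tm = 2·8 + 4·10 = 56°C ✓; longest run = 2 ✓; length 18 ✓ — fails.
P4 (16 nt, A=4 T=2 G=4 C=6): GC 10/16 = 62.5%, outside 39.2–53.2% ✗; Tm = 2·6 + 4·10 = 52°C ✓; longest run = 3 ✓; length 16, outside 17–22 ✗ — fails.

P1 and P2.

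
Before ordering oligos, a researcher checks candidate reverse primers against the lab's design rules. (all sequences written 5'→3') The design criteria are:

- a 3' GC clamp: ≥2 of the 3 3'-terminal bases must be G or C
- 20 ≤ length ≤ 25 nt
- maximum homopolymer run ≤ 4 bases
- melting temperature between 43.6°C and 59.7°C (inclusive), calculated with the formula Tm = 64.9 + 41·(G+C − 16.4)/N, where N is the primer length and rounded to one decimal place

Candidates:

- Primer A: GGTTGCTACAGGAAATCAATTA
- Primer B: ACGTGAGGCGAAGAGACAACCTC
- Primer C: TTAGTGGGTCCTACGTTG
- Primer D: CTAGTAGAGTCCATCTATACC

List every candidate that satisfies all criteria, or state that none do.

Primer B and Primer D.

Primer A (22 nt, A=8 T=6 G=5 C=3): 3' end TTA has 0 G/C, need ≥2 ✗; length 22 ✓; longest run = 3 ✓; Tm = 64.9 + 41·(8 − 16.4)/22 = 49.2°C ✓ — fails.
Primer B (23 nt, A=8 T=2 G=7 C=6): 3' end CTC has 2 G/C ✓; length 23 ✓; longest run = 2 ✓; Tm = 64.9 + 41·(13 − 16.4)/23 = 58.8°C ✓ — passes.
Primer C (18 nt, A=2 T=7 G=6 C=3): 3' end TTG has 1 G/C, need ≥2 ✗; length 18, outside 20–25 ✗; longest run = 3 ✓; Tm = 64.9 + 41·(9 − 16.4)/18 = 48.0°C ✓ — fails.
Primer D (21 nt, A=6 T=6 G=3 C=6): 3' end ACC has 2 G/C ✓; length 21 ✓; longest run = 2 ✓; Tm = 64.9 + 41·(9 − 16.4)/21 = 50.5°C ✓ — passes.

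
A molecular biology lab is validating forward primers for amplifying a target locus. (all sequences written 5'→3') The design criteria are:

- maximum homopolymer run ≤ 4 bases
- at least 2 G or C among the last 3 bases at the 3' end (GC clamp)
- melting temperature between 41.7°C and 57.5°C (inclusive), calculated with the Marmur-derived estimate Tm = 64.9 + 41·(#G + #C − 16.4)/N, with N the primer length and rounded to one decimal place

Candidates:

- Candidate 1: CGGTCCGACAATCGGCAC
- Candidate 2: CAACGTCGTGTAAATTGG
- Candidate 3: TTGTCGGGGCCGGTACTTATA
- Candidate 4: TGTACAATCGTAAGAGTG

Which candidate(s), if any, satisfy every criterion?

Candidate 1 (18 nt, A=4 T=2 G=5 C=7): longest run = 2 ✓; 3' end CAC has 2 G/C ✓; Tm = 64.9 + 41·(12 − 16.4)/18 = 54.9°C ✓ — passes.
Candidate 2 (18 nt, A=5 T=5 G=5 C=3): longest run = 3 ✓; 3' end TGG has 2 G/C ✓; Tm = 64.9 + 41·(8 − 16.4)/18 = 45.8°C ✓ — passes.
Candidate 3 (21 nt, A=3 T=7 G=7 C=4): longest run = 4 ✓; 3' end ATA has 0 G/C, need ≥2 ✗; Tm = 64.9 + 41·(11 − 16.4)/21 = 54.4°C ✓ — fails.
Candidate 4 (18 nt, A=6 T=5 G=5 C=2): longest run = 2 ✓; 3' end GTG has 2 G/C ✓; Tm = 64.9 + 41·(7 − 16.4)/18 = 43.5°C ✓ — passes.

Candidate 1, Candidate 2 and Candidate 4.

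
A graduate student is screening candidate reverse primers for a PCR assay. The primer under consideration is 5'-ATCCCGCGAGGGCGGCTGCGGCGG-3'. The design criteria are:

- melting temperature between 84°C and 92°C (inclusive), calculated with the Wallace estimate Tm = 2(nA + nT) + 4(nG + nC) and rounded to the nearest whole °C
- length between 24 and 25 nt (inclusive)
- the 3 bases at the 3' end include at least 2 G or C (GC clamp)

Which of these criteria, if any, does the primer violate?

Meets all criteria.

Base counts: A=2, T=2, G=12, C=8 (length 24).
Tm: Tm = 2·4 + 4·20 = 88°C ✓
length: length 24 ✓
GC clamp: 3' end CGG has 3 G/C ✓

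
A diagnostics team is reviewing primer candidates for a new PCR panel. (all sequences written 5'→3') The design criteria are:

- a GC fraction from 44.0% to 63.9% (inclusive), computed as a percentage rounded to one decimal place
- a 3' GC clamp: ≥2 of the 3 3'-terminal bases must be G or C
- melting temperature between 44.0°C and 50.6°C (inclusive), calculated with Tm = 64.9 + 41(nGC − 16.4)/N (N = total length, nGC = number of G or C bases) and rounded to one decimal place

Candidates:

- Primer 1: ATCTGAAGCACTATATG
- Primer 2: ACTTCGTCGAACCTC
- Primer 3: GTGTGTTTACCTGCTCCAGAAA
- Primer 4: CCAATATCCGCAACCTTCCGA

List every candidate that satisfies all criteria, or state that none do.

None of the candidates satisfy all criteria.

Primer 1 (17 nt, A=6 T=5 G=3 C=3): GC 6/17 = 35.3%, outside 44.0–63.9% ✗; 3' end ATG has 1 G/C, need ≥2 ✗; Tm = 64.9 + 41·(6 − 16.4)/17 = 39.8°C, outside 44.0–50.6°C ✗ — fails.
Primer 2 (15 nt, A=3 T=4 G=2 C=6): GC 8/15 = 53.3% ✓; 3' end CTC has 2 G/C ✓; Tm = 64.9 + 41·(8 − 16.4)/15 = 41.9°C, outside 44.0–50.6°C ✗ — fails.
Primer 3 (22 nt, A=5 T=7 G=5 C=5): GC 10/22 = 45.5% ✓; 3' end AAA has 0 G/C, need ≥2 ✗; Tm = 64.9 + 41·(10 − 16.4)/22 = 53.0°C, outside 44.0–50.6°C ✗ — fails.
Primer 4 (21 nt, A=6 T=4 G=2 C=9): GC 11/21 = 52.4% ✓; 3' end CGA has 2 G/C ✓; Tm = 64.9 + 41·(11 − 16.4)/21 = 54.4°C, outside 44.0–50.6°C ✗ — fails.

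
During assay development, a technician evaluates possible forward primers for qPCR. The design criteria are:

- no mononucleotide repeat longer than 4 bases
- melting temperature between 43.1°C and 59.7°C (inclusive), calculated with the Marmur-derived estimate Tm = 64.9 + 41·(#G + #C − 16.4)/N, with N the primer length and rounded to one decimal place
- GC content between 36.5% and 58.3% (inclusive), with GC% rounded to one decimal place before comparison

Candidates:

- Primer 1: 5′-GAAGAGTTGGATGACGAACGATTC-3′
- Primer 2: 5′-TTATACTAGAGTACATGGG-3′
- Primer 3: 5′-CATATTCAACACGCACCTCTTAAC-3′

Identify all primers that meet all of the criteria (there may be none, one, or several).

Primer 1 (24 nt, A=8 T=5 G=8 C=3): longest run = 2 ✓; Tm = 64.9 + 41·(11 − 16.4)/24 = 55.7°C ✓; GC 11/24 = 45.8% ✓ — passes.
Primer 2 (19 nt, A=6 T=6 G=5 C=2): longest run = 3 ✓; Tm = 64.9 + 41·(7 − 16.4)/19 = 44.6°C ✓; GC 7/19 = 36.8% ✓ — passes.
Primer 3 (24 nt, A=8 T=6 G=1 C=9): longest run = 2 ✓; Tm = 64.9 + 41·(10 − 16.4)/24 = 54.0°C ✓; GC 10/24 = 41.7% ✓ — passes.

Primer 1, Primer 2 and Primer 3.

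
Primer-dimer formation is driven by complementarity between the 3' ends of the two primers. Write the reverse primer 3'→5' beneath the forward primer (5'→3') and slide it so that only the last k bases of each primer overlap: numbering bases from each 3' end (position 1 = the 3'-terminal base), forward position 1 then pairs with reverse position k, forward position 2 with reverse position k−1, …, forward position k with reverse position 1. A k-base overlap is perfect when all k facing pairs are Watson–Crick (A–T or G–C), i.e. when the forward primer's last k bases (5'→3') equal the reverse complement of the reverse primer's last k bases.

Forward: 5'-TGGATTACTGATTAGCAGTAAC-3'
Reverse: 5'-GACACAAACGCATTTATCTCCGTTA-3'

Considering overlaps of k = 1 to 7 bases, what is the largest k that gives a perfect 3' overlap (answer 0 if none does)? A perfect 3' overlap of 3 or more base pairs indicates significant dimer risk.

Longest perfect overlap: 4 complementary base pairs; significant dimer risk (threshold 3).

Last 7 bases (5'→3') — forward …CAGTAAC, reverse …TCCGTTA.
Reverse complement of the reverse primer's last 7 bases: TAACGGA; its first k bases are the reverse complement of the reverse primer's last k bases, so a perfect k-base overlap needs the forward primer's last k bases to equal them.
Comparing (forward last k vs required): k=1: C vs T ✗; k=2: AC vs TA ✗; k=3: AAC vs TAA ✗; k=4: TAAC vs TAAC ✓; k=5: GTAAC vs TAACG ✗; k=6: AGTAAC vs TAACGG ✗; k=7: CAGTAAC vs TAACGGA ✗.
Only k = 4 is perfect, so the longest perfect 3' overlap is 4.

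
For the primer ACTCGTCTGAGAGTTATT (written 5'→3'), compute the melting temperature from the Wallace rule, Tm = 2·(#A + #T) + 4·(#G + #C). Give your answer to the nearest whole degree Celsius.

Base counts: A=4, T=7, G=4, C=3 (length 18).
Tm = 2·(4+7) + 4·(4+3) = 2·11 + 4·7 = 22 + 28 = 50°C.

50°C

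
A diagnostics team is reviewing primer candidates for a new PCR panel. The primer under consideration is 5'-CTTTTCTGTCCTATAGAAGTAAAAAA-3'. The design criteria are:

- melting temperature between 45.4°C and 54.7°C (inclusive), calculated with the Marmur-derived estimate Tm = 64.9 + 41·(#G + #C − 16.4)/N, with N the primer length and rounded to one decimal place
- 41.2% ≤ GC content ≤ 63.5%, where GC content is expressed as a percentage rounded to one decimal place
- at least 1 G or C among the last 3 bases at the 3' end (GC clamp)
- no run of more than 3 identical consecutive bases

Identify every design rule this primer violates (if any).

Fails: GC content, GC clamp, homopolymer run.

Base counts: A=10, T=9, G=3, C=4 (length 26).
Tm: Tm = 64.9 + 41·(7 − 16.4)/26 = 50.1°C ✓
GC content: GC 7/26 = 26.9%, outside 41.2–63.5% ✗
GC clamp: 3' end AAA has 0 G/C, need ≥1 ✗
homopolymer run: longest run = 6, exceeds 3 ✗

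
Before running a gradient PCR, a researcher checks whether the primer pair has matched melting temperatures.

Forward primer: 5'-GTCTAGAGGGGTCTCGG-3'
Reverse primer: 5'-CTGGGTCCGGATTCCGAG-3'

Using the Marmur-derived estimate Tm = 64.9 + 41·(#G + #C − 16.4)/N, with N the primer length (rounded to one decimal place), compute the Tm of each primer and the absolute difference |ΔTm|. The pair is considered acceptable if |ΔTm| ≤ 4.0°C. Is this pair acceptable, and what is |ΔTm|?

|ΔTm| = 3.0°C; the pair is acceptable.

Forward: G+C = 11, N = 17 → Tm = 64.9 + 41·(11 − 16.4)/17 = 51.9°C.
Reverse: G+C = 12, N = 18 → Tm = 64.9 + 41·(12 − 16.4)/18 = 54.9°C.
|ΔTm| = |51.9 − 54.9| = 3.0°C, ≤ 4.0°C.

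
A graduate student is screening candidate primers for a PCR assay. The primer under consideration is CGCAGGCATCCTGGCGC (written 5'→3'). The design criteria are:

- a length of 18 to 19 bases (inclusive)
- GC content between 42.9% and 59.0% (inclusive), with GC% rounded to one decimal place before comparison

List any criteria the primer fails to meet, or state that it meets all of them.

Fails: length, GC content.

Base counts: A=2, T=2, G=6, C=7 (length 17).
length: length 17, outside 18–19 ✗
GC content: GC 13/17 = 76.5%, outside 42.9–59.0% ✗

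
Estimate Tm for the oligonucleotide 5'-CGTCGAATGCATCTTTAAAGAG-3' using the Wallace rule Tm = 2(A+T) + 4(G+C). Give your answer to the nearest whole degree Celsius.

62°C

Base counts: A=7, T=6, G=5, C=4 (length 22).
Tm = 2·(7+6) + 4·(5+4) = 2·13 + 4·9 = 26 + 36 = 62°C.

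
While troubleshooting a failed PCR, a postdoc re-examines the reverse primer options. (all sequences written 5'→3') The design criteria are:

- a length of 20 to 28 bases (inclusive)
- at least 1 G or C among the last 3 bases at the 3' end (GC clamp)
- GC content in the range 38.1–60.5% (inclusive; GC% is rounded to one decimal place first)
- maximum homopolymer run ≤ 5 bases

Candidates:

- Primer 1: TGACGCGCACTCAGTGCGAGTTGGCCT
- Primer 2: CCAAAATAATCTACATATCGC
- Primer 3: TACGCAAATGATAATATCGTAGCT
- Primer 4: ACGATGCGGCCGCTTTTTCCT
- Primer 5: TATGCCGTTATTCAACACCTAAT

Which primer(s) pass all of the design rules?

Primer 4 only.

Primer 1 (27 nt, A=4 T=6 G=9 C=8): length 27 ✓; 3' end CCT has 2 G/C ✓; GC 17/27 = 63.0%, outside 38.1–60.5% ✗; longest run = 2 ✓ — fails.
Primer 2 (21 nt, A=9 T=5 G=1 C=6): length 21 ✓; 3' end CGC has 3 G/C ✓; GC 7/21 = 33.3%, outside 38.1–60.5% ✗; longest run = 4 ✓ — fails.
Primer 3 (24 nt, A=9 T=7 G=4 C=4): length 24 ✓; 3' end GCT has 2 G/C ✓; GC 8/24 = 33.3%, outside 38.1–60.5% ✗; longest run = 3 ✓ — fails.
Primer 4 (21 nt, A=2 T=7 G=5 C=7): length 21 ✓; 3' end CCT has 2 G/C ✓; GC 12/21 = 57.1% ✓; longest run = 5 ✓ — passes.
Primer 5 (23 nt, A=7 T=8 G=2 C=6): length 23 ✓; 3' end AAT has 0 G/C, need ≥1 ✗; GC 8/23 = 34.8%, outside 38.1–60.5% ✗; longest run = 2 ✓ — fails.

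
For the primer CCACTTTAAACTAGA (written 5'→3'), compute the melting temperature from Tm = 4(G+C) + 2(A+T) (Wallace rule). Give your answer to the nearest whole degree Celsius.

40°C

Base counts: A=6, T=4, G=1, C=4 (length 15).
Tm = 2·(6+4) + 4·(1+4) = 2·10 + 4·5 = 20 + 20 = 40°C.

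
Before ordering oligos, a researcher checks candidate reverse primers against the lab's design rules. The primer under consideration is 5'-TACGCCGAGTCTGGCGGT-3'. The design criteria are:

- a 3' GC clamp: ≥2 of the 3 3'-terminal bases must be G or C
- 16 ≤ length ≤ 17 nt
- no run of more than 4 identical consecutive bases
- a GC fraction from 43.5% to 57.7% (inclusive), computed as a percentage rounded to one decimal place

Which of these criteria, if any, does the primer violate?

Fails: length, GC content.

Base counts: A=2, T=4, G=7, C=5 (length 18).
GC clamp: 3' end GGT has 2 G/C ✓
length: length 18, outside 16–17 ✗
homopolymer run: longest run = 2 ✓
GC content: GC 12/18 = 66.7%, outside 43.5–57.7% ✗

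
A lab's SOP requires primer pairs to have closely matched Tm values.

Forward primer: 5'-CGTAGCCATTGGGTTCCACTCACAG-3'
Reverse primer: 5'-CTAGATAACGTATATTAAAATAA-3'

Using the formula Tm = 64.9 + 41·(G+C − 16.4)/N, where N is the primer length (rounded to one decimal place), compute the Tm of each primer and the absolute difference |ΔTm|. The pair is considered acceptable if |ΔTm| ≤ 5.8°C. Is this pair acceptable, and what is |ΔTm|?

Forward: G+C = 14, N = 25 → Tm = 64.9 + 41·(14 − 16.4)/25 = 61.0°C.
Reverse: G+C = 4, N = 23 → Tm = 64.9 + 41·(4 − 16.4)/23 = 42.8°C.
|ΔTm| = |61.0 − 42.8| = 18.2°C, > 5.8°C.

|ΔTm| = 18.2°C; the pair is not acceptable.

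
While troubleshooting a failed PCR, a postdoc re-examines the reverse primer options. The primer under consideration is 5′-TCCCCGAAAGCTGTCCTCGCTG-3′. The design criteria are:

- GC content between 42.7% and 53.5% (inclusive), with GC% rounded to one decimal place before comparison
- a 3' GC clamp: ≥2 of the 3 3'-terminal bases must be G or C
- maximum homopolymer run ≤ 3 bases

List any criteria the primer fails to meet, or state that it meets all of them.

Fails: GC content, homopolymer run.

Base counts: A=3, T=5, G=5, C=9 (length 22).
GC content: GC 14/22 = 63.6%, outside 42.7–53.5% ✗
GC clamp: 3' end CTG has 2 G/C ✓
homopolymer run: longest run = 4, exceeds 3 ✗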